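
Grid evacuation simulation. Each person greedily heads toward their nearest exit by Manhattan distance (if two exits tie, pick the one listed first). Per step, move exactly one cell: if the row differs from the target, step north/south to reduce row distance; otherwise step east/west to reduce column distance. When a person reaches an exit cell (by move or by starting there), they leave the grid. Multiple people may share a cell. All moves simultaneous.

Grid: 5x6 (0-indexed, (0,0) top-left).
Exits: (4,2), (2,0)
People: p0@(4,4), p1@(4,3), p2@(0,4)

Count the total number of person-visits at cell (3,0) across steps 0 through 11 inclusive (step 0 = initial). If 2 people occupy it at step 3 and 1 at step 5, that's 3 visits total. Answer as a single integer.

Step 0: p0@(4,4) p1@(4,3) p2@(0,4) -> at (3,0): 0 [-], cum=0
Step 1: p0@(4,3) p1@ESC p2@(1,4) -> at (3,0): 0 [-], cum=0
Step 2: p0@ESC p1@ESC p2@(2,4) -> at (3,0): 0 [-], cum=0
Step 3: p0@ESC p1@ESC p2@(3,4) -> at (3,0): 0 [-], cum=0
Step 4: p0@ESC p1@ESC p2@(4,4) -> at (3,0): 0 [-], cum=0
Step 5: p0@ESC p1@ESC p2@(4,3) -> at (3,0): 0 [-], cum=0
Step 6: p0@ESC p1@ESC p2@ESC -> at (3,0): 0 [-], cum=0
Total visits = 0

Answer: 0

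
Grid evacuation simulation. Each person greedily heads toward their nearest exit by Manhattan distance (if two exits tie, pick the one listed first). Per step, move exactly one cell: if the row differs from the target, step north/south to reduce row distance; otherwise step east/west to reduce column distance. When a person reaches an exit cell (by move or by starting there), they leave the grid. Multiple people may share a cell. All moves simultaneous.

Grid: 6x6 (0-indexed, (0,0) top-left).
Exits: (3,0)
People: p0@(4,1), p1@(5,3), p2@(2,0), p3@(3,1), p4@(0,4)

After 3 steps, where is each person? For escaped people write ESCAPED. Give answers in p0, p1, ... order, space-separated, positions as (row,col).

Step 1: p0:(4,1)->(3,1) | p1:(5,3)->(4,3) | p2:(2,0)->(3,0)->EXIT | p3:(3,1)->(3,0)->EXIT | p4:(0,4)->(1,4)
Step 2: p0:(3,1)->(3,0)->EXIT | p1:(4,3)->(3,3) | p2:escaped | p3:escaped | p4:(1,4)->(2,4)
Step 3: p0:escaped | p1:(3,3)->(3,2) | p2:escaped | p3:escaped | p4:(2,4)->(3,4)

ESCAPED (3,2) ESCAPED ESCAPED (3,4)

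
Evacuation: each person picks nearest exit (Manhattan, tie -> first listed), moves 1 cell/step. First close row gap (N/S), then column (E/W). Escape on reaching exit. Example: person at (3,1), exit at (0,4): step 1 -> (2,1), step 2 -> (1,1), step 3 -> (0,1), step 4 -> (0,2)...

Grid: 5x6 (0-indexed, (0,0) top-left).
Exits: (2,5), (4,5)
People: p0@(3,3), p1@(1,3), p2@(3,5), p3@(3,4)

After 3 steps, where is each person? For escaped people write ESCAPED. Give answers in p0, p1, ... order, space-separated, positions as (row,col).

Step 1: p0:(3,3)->(2,3) | p1:(1,3)->(2,3) | p2:(3,5)->(2,5)->EXIT | p3:(3,4)->(2,4)
Step 2: p0:(2,3)->(2,4) | p1:(2,3)->(2,4) | p2:escaped | p3:(2,4)->(2,5)->EXIT
Step 3: p0:(2,4)->(2,5)->EXIT | p1:(2,4)->(2,5)->EXIT | p2:escaped | p3:escaped

ESCAPED ESCAPED ESCAPED ESCAPED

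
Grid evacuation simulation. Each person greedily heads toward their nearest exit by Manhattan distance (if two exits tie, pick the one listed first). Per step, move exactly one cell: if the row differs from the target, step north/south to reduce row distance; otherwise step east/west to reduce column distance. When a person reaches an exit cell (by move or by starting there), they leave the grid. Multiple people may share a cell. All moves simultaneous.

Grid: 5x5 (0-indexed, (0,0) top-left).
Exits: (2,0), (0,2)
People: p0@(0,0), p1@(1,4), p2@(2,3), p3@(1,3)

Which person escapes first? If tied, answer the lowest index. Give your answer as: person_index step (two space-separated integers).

Answer: 0 2

Derivation:
Step 1: p0:(0,0)->(1,0) | p1:(1,4)->(0,4) | p2:(2,3)->(2,2) | p3:(1,3)->(0,3)
Step 2: p0:(1,0)->(2,0)->EXIT | p1:(0,4)->(0,3) | p2:(2,2)->(2,1) | p3:(0,3)->(0,2)->EXIT
Step 3: p0:escaped | p1:(0,3)->(0,2)->EXIT | p2:(2,1)->(2,0)->EXIT | p3:escaped
Exit steps: [2, 3, 3, 2]
First to escape: p0 at step 2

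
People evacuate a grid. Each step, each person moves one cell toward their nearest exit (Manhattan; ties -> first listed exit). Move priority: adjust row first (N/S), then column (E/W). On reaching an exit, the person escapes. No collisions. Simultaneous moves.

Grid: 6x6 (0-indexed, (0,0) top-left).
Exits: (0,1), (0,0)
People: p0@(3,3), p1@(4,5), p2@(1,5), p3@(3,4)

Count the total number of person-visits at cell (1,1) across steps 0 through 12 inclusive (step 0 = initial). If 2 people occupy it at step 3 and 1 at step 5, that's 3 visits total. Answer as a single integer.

Answer: 0

Derivation:
Step 0: p0@(3,3) p1@(4,5) p2@(1,5) p3@(3,4) -> at (1,1): 0 [-], cum=0
Step 1: p0@(2,3) p1@(3,5) p2@(0,5) p3@(2,4) -> at (1,1): 0 [-], cum=0
Step 2: p0@(1,3) p1@(2,5) p2@(0,4) p3@(1,4) -> at (1,1): 0 [-], cum=0
Step 3: p0@(0,3) p1@(1,5) p2@(0,3) p3@(0,4) -> at (1,1): 0 [-], cum=0
Step 4: p0@(0,2) p1@(0,5) p2@(0,2) p3@(0,3) -> at (1,1): 0 [-], cum=0
Step 5: p0@ESC p1@(0,4) p2@ESC p3@(0,2) -> at (1,1): 0 [-], cum=0
Step 6: p0@ESC p1@(0,3) p2@ESC p3@ESC -> at (1,1): 0 [-], cum=0
Step 7: p0@ESC p1@(0,2) p2@ESC p3@ESC -> at (1,1): 0 [-], cum=0
Step 8: p0@ESC p1@ESC p2@ESC p3@ESC -> at (1,1): 0 [-], cum=0
Total visits = 0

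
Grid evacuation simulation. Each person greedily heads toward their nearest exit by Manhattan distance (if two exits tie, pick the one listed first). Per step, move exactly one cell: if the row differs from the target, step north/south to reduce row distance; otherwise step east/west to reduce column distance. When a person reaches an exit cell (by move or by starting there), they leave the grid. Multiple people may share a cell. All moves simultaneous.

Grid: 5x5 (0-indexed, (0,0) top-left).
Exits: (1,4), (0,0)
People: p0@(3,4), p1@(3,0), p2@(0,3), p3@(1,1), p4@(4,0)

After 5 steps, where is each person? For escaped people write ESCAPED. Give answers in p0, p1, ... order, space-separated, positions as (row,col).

Step 1: p0:(3,4)->(2,4) | p1:(3,0)->(2,0) | p2:(0,3)->(1,3) | p3:(1,1)->(0,1) | p4:(4,0)->(3,0)
Step 2: p0:(2,4)->(1,4)->EXIT | p1:(2,0)->(1,0) | p2:(1,3)->(1,4)->EXIT | p3:(0,1)->(0,0)->EXIT | p4:(3,0)->(2,0)
Step 3: p0:escaped | p1:(1,0)->(0,0)->EXIT | p2:escaped | p3:escaped | p4:(2,0)->(1,0)
Step 4: p0:escaped | p1:escaped | p2:escaped | p3:escaped | p4:(1,0)->(0,0)->EXIT

ESCAPED ESCAPED ESCAPED ESCAPED ESCAPED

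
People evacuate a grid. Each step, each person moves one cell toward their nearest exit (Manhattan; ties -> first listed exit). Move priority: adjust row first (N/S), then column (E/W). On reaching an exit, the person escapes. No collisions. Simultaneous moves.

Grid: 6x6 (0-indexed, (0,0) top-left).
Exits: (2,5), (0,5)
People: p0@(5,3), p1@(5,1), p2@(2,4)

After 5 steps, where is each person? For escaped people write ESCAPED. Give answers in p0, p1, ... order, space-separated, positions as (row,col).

Step 1: p0:(5,3)->(4,3) | p1:(5,1)->(4,1) | p2:(2,4)->(2,5)->EXIT
Step 2: p0:(4,3)->(3,3) | p1:(4,1)->(3,1) | p2:escaped
Step 3: p0:(3,3)->(2,3) | p1:(3,1)->(2,1) | p2:escaped
Step 4: p0:(2,3)->(2,4) | p1:(2,1)->(2,2) | p2:escaped
Step 5: p0:(2,4)->(2,5)->EXIT | p1:(2,2)->(2,3) | p2:escaped

ESCAPED (2,3) ESCAPED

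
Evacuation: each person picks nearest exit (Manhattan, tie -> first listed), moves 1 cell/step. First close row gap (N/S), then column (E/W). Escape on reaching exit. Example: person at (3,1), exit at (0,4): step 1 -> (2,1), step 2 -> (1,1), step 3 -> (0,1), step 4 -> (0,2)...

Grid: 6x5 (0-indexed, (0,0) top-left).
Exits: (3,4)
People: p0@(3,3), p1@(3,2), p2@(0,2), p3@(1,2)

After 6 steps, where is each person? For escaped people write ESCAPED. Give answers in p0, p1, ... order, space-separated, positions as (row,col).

Step 1: p0:(3,3)->(3,4)->EXIT | p1:(3,2)->(3,3) | p2:(0,2)->(1,2) | p3:(1,2)->(2,2)
Step 2: p0:escaped | p1:(3,3)->(3,4)->EXIT | p2:(1,2)->(2,2) | p3:(2,2)->(3,2)
Step 3: p0:escaped | p1:escaped | p2:(2,2)->(3,2) | p3:(3,2)->(3,3)
Step 4: p0:escaped | p1:escaped | p2:(3,2)->(3,3) | p3:(3,3)->(3,4)->EXIT
Step 5: p0:escaped | p1:escaped | p2:(3,3)->(3,4)->EXIT | p3:escaped

ESCAPED ESCAPED ESCAPED ESCAPED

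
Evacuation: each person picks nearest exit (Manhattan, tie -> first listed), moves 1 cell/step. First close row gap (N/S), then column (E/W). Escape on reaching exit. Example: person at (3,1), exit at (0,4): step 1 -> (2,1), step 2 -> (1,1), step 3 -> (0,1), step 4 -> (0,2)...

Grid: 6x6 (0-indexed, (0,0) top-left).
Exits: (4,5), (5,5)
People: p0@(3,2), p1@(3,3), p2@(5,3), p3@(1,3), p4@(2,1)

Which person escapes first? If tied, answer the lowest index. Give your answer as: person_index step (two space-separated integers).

Answer: 2 2

Derivation:
Step 1: p0:(3,2)->(4,2) | p1:(3,3)->(4,3) | p2:(5,3)->(5,4) | p3:(1,3)->(2,3) | p4:(2,1)->(3,1)
Step 2: p0:(4,2)->(4,3) | p1:(4,3)->(4,4) | p2:(5,4)->(5,5)->EXIT | p3:(2,3)->(3,3) | p4:(3,1)->(4,1)
Step 3: p0:(4,3)->(4,4) | p1:(4,4)->(4,5)->EXIT | p2:escaped | p3:(3,3)->(4,3) | p4:(4,1)->(4,2)
Step 4: p0:(4,4)->(4,5)->EXIT | p1:escaped | p2:escaped | p3:(4,3)->(4,4) | p4:(4,2)->(4,3)
Step 5: p0:escaped | p1:escaped | p2:escaped | p3:(4,4)->(4,5)->EXIT | p4:(4,3)->(4,4)
Step 6: p0:escaped | p1:escaped | p2:escaped | p3:escaped | p4:(4,4)->(4,5)->EXIT
Exit steps: [4, 3, 2, 5, 6]
First to escape: p2 at step 2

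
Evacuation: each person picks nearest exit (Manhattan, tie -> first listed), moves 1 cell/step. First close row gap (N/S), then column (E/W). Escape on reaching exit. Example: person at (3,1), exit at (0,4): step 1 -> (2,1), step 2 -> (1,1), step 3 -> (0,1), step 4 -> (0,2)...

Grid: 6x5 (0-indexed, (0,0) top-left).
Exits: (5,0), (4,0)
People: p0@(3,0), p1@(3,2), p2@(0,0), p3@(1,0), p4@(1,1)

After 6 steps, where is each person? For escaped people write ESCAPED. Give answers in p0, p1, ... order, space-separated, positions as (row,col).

Step 1: p0:(3,0)->(4,0)->EXIT | p1:(3,2)->(4,2) | p2:(0,0)->(1,0) | p3:(1,0)->(2,0) | p4:(1,1)->(2,1)
Step 2: p0:escaped | p1:(4,2)->(4,1) | p2:(1,0)->(2,0) | p3:(2,0)->(3,0) | p4:(2,1)->(3,1)
Step 3: p0:escaped | p1:(4,1)->(4,0)->EXIT | p2:(2,0)->(3,0) | p3:(3,0)->(4,0)->EXIT | p4:(3,1)->(4,1)
Step 4: p0:escaped | p1:escaped | p2:(3,0)->(4,0)->EXIT | p3:escaped | p4:(4,1)->(4,0)->EXIT

ESCAPED ESCAPED ESCAPED ESCAPED ESCAPED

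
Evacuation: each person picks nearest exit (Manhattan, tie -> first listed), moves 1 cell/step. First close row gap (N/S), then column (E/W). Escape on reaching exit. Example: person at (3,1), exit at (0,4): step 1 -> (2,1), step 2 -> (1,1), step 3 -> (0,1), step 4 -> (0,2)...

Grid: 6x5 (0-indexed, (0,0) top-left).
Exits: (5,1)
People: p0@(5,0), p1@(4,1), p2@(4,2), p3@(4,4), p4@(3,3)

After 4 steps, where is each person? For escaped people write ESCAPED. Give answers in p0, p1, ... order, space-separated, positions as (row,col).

Step 1: p0:(5,0)->(5,1)->EXIT | p1:(4,1)->(5,1)->EXIT | p2:(4,2)->(5,2) | p3:(4,4)->(5,4) | p4:(3,3)->(4,3)
Step 2: p0:escaped | p1:escaped | p2:(5,2)->(5,1)->EXIT | p3:(5,4)->(5,3) | p4:(4,3)->(5,3)
Step 3: p0:escaped | p1:escaped | p2:escaped | p3:(5,3)->(5,2) | p4:(5,3)->(5,2)
Step 4: p0:escaped | p1:escaped | p2:escaped | p3:(5,2)->(5,1)->EXIT | p4:(5,2)->(5,1)->EXIT

ESCAPED ESCAPED ESCAPED ESCAPED ESCAPED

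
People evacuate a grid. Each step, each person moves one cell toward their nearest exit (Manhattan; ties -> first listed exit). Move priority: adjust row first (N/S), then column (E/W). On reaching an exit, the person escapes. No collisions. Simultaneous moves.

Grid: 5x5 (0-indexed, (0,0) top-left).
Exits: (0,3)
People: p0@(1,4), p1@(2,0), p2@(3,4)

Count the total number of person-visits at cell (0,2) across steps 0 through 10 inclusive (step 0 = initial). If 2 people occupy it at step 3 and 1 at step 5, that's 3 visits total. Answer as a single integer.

Answer: 1

Derivation:
Step 0: p0@(1,4) p1@(2,0) p2@(3,4) -> at (0,2): 0 [-], cum=0
Step 1: p0@(0,4) p1@(1,0) p2@(2,4) -> at (0,2): 0 [-], cum=0
Step 2: p0@ESC p1@(0,0) p2@(1,4) -> at (0,2): 0 [-], cum=0
Step 3: p0@ESC p1@(0,1) p2@(0,4) -> at (0,2): 0 [-], cum=0
Step 4: p0@ESC p1@(0,2) p2@ESC -> at (0,2): 1 [p1], cum=1
Step 5: p0@ESC p1@ESC p2@ESC -> at (0,2): 0 [-], cum=1
Total visits = 1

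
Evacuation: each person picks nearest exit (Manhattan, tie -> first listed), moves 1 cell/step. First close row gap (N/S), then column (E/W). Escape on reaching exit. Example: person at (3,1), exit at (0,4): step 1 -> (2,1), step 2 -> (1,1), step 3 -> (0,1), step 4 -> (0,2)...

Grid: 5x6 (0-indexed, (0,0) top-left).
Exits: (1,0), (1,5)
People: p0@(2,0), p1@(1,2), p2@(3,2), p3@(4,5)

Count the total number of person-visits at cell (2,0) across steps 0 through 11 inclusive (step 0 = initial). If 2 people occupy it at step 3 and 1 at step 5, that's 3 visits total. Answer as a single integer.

Step 0: p0@(2,0) p1@(1,2) p2@(3,2) p3@(4,5) -> at (2,0): 1 [p0], cum=1
Step 1: p0@ESC p1@(1,1) p2@(2,2) p3@(3,5) -> at (2,0): 0 [-], cum=1
Step 2: p0@ESC p1@ESC p2@(1,2) p3@(2,5) -> at (2,0): 0 [-], cum=1
Step 3: p0@ESC p1@ESC p2@(1,1) p3@ESC -> at (2,0): 0 [-], cum=1
Step 4: p0@ESC p1@ESC p2@ESC p3@ESC -> at (2,0): 0 [-], cum=1
Total visits = 1

Answer: 1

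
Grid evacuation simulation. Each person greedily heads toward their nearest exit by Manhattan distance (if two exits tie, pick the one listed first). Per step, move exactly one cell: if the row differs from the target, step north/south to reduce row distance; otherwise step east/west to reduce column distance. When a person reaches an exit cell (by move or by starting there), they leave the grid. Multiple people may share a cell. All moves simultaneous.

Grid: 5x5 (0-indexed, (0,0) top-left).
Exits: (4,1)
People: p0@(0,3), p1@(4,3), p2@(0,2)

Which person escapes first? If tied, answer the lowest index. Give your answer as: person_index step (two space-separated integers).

Answer: 1 2

Derivation:
Step 1: p0:(0,3)->(1,3) | p1:(4,3)->(4,2) | p2:(0,2)->(1,2)
Step 2: p0:(1,3)->(2,3) | p1:(4,2)->(4,1)->EXIT | p2:(1,2)->(2,2)
Step 3: p0:(2,3)->(3,3) | p1:escaped | p2:(2,2)->(3,2)
Step 4: p0:(3,3)->(4,3) | p1:escaped | p2:(3,2)->(4,2)
Step 5: p0:(4,3)->(4,2) | p1:escaped | p2:(4,2)->(4,1)->EXIT
Step 6: p0:(4,2)->(4,1)->EXIT | p1:escaped | p2:escaped
Exit steps: [6, 2, 5]
First to escape: p1 at step 2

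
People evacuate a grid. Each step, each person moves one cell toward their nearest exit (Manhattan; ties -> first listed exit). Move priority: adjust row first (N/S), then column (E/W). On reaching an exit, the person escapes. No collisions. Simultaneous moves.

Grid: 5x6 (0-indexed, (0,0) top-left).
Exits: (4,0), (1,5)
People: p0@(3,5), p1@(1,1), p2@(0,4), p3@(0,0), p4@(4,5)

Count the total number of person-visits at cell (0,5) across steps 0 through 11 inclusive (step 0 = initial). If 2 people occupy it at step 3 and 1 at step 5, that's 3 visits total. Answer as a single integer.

Step 0: p0@(3,5) p1@(1,1) p2@(0,4) p3@(0,0) p4@(4,5) -> at (0,5): 0 [-], cum=0
Step 1: p0@(2,5) p1@(2,1) p2@(1,4) p3@(1,0) p4@(3,5) -> at (0,5): 0 [-], cum=0
Step 2: p0@ESC p1@(3,1) p2@ESC p3@(2,0) p4@(2,5) -> at (0,5): 0 [-], cum=0
Step 3: p0@ESC p1@(4,1) p2@ESC p3@(3,0) p4@ESC -> at (0,5): 0 [-], cum=0
Step 4: p0@ESC p1@ESC p2@ESC p3@ESC p4@ESC -> at (0,5): 0 [-], cum=0
Total visits = 0

Answer: 0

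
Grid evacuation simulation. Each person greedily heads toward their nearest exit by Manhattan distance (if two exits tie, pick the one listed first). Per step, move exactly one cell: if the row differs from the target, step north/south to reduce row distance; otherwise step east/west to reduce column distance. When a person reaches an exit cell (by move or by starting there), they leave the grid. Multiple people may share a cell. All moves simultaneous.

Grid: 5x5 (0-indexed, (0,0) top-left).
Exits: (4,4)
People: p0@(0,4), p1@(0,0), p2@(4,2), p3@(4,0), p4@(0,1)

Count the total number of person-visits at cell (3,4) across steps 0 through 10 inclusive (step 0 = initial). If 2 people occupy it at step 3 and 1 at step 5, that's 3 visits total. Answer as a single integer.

Answer: 1

Derivation:
Step 0: p0@(0,4) p1@(0,0) p2@(4,2) p3@(4,0) p4@(0,1) -> at (3,4): 0 [-], cum=0
Step 1: p0@(1,4) p1@(1,0) p2@(4,3) p3@(4,1) p4@(1,1) -> at (3,4): 0 [-], cum=0
Step 2: p0@(2,4) p1@(2,0) p2@ESC p3@(4,2) p4@(2,1) -> at (3,4): 0 [-], cum=0
Step 3: p0@(3,4) p1@(3,0) p2@ESC p3@(4,3) p4@(3,1) -> at (3,4): 1 [p0], cum=1
Step 4: p0@ESC p1@(4,0) p2@ESC p3@ESC p4@(4,1) -> at (3,4): 0 [-], cum=1
Step 5: p0@ESC p1@(4,1) p2@ESC p3@ESC p4@(4,2) -> at (3,4): 0 [-], cum=1
Step 6: p0@ESC p1@(4,2) p2@ESC p3@ESC p4@(4,3) -> at (3,4): 0 [-], cum=1
Step 7: p0@ESC p1@(4,3) p2@ESC p3@ESC p4@ESC -> at (3,4): 0 [-], cum=1
Step 8: p0@ESC p1@ESC p2@ESC p3@ESC p4@ESC -> at (3,4): 0 [-], cum=1
Total visits = 1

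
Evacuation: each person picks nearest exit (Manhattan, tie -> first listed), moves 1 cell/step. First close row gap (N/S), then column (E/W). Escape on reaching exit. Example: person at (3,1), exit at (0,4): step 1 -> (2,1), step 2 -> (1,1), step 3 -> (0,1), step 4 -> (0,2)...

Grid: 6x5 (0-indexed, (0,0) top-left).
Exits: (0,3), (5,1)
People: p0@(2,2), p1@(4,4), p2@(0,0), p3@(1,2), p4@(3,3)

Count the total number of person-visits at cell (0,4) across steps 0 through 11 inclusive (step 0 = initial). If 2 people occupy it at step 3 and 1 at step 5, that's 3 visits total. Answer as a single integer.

Step 0: p0@(2,2) p1@(4,4) p2@(0,0) p3@(1,2) p4@(3,3) -> at (0,4): 0 [-], cum=0
Step 1: p0@(1,2) p1@(5,4) p2@(0,1) p3@(0,2) p4@(2,3) -> at (0,4): 0 [-], cum=0
Step 2: p0@(0,2) p1@(5,3) p2@(0,2) p3@ESC p4@(1,3) -> at (0,4): 0 [-], cum=0
Step 3: p0@ESC p1@(5,2) p2@ESC p3@ESC p4@ESC -> at (0,4): 0 [-], cum=0
Step 4: p0@ESC p1@ESC p2@ESC p3@ESC p4@ESC -> at (0,4): 0 [-], cum=0
Total visits = 0

Answer: 0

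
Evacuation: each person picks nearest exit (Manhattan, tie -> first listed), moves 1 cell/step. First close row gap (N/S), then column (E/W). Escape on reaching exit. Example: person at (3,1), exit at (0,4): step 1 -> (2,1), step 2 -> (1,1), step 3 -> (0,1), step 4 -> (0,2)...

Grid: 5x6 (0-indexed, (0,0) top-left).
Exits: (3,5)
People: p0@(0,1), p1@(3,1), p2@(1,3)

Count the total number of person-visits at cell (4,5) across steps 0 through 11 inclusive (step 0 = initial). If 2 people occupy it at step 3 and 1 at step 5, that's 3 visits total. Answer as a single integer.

Answer: 0

Derivation:
Step 0: p0@(0,1) p1@(3,1) p2@(1,3) -> at (4,5): 0 [-], cum=0
Step 1: p0@(1,1) p1@(3,2) p2@(2,3) -> at (4,5): 0 [-], cum=0
Step 2: p0@(2,1) p1@(3,3) p2@(3,3) -> at (4,5): 0 [-], cum=0
Step 3: p0@(3,1) p1@(3,4) p2@(3,4) -> at (4,5): 0 [-], cum=0
Step 4: p0@(3,2) p1@ESC p2@ESC -> at (4,5): 0 [-], cum=0
Step 5: p0@(3,3) p1@ESC p2@ESC -> at (4,5): 0 [-], cum=0
Step 6: p0@(3,4) p1@ESC p2@ESC -> at (4,5): 0 [-], cum=0
Step 7: p0@ESC p1@ESC p2@ESC -> at (4,5): 0 [-], cum=0
Total visits = 0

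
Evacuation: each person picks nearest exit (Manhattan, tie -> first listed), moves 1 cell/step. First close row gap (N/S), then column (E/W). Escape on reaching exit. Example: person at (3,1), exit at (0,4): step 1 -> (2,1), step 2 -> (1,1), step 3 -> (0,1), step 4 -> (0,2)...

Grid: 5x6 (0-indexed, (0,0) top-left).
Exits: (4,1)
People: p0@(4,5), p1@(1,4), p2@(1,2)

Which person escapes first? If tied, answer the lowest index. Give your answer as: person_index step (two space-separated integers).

Answer: 0 4

Derivation:
Step 1: p0:(4,5)->(4,4) | p1:(1,4)->(2,4) | p2:(1,2)->(2,2)
Step 2: p0:(4,4)->(4,3) | p1:(2,4)->(3,4) | p2:(2,2)->(3,2)
Step 3: p0:(4,3)->(4,2) | p1:(3,4)->(4,4) | p2:(3,2)->(4,2)
Step 4: p0:(4,2)->(4,1)->EXIT | p1:(4,4)->(4,3) | p2:(4,2)->(4,1)->EXIT
Step 5: p0:escaped | p1:(4,3)->(4,2) | p2:escaped
Step 6: p0:escaped | p1:(4,2)->(4,1)->EXIT | p2:escaped
Exit steps: [4, 6, 4]
First to escape: p0 at step 4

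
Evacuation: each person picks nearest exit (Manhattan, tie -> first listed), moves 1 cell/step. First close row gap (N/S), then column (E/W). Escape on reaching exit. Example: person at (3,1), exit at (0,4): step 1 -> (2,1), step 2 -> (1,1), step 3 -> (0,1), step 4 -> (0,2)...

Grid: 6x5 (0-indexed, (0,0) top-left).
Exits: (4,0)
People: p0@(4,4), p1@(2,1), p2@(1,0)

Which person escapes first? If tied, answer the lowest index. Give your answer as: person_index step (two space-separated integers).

Answer: 1 3

Derivation:
Step 1: p0:(4,4)->(4,3) | p1:(2,1)->(3,1) | p2:(1,0)->(2,0)
Step 2: p0:(4,3)->(4,2) | p1:(3,1)->(4,1) | p2:(2,0)->(3,0)
Step 3: p0:(4,2)->(4,1) | p1:(4,1)->(4,0)->EXIT | p2:(3,0)->(4,0)->EXIT
Step 4: p0:(4,1)->(4,0)->EXIT | p1:escaped | p2:escaped
Exit steps: [4, 3, 3]
First to escape: p1 at step 3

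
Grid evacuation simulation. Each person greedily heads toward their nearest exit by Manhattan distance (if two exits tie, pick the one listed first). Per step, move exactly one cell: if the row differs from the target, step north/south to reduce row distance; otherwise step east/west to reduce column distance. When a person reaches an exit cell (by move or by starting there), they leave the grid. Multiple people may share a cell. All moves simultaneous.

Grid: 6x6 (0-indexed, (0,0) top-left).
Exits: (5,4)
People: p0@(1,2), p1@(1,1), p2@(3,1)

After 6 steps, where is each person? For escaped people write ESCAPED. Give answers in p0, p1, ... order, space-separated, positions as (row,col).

Step 1: p0:(1,2)->(2,2) | p1:(1,1)->(2,1) | p2:(3,1)->(4,1)
Step 2: p0:(2,2)->(3,2) | p1:(2,1)->(3,1) | p2:(4,1)->(5,1)
Step 3: p0:(3,2)->(4,2) | p1:(3,1)->(4,1) | p2:(5,1)->(5,2)
Step 4: p0:(4,2)->(5,2) | p1:(4,1)->(5,1) | p2:(5,2)->(5,3)
Step 5: p0:(5,2)->(5,3) | p1:(5,1)->(5,2) | p2:(5,3)->(5,4)->EXIT
Step 6: p0:(5,3)->(5,4)->EXIT | p1:(5,2)->(5,3) | p2:escaped

ESCAPED (5,3) ESCAPED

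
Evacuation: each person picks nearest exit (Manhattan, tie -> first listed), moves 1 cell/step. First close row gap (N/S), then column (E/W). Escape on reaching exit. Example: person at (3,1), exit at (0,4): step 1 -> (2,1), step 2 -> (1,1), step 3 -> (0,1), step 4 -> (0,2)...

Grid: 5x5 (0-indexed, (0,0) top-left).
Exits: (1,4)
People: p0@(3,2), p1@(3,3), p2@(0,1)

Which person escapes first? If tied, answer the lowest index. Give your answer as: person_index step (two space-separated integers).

Step 1: p0:(3,2)->(2,2) | p1:(3,3)->(2,3) | p2:(0,1)->(1,1)
Step 2: p0:(2,2)->(1,2) | p1:(2,3)->(1,3) | p2:(1,1)->(1,2)
Step 3: p0:(1,2)->(1,3) | p1:(1,3)->(1,4)->EXIT | p2:(1,2)->(1,3)
Step 4: p0:(1,3)->(1,4)->EXIT | p1:escaped | p2:(1,3)->(1,4)->EXIT
Exit steps: [4, 3, 4]
First to escape: p1 at step 3

Answer: 1 3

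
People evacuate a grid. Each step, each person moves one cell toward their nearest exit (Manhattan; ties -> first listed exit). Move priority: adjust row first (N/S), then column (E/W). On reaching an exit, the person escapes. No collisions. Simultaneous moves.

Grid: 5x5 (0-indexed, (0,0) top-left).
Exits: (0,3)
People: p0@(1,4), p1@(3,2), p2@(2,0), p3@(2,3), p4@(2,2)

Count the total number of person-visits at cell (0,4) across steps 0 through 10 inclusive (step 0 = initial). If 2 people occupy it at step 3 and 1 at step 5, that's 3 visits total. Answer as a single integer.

Step 0: p0@(1,4) p1@(3,2) p2@(2,0) p3@(2,3) p4@(2,2) -> at (0,4): 0 [-], cum=0
Step 1: p0@(0,4) p1@(2,2) p2@(1,0) p3@(1,3) p4@(1,2) -> at (0,4): 1 [p0], cum=1
Step 2: p0@ESC p1@(1,2) p2@(0,0) p3@ESC p4@(0,2) -> at (0,4): 0 [-], cum=1
Step 3: p0@ESC p1@(0,2) p2@(0,1) p3@ESC p4@ESC -> at (0,4): 0 [-], cum=1
Step 4: p0@ESC p1@ESC p2@(0,2) p3@ESC p4@ESC -> at (0,4): 0 [-], cum=1
Step 5: p0@ESC p1@ESC p2@ESC p3@ESC p4@ESC -> at (0,4): 0 [-], cum=1
Total visits = 1

Answer: 1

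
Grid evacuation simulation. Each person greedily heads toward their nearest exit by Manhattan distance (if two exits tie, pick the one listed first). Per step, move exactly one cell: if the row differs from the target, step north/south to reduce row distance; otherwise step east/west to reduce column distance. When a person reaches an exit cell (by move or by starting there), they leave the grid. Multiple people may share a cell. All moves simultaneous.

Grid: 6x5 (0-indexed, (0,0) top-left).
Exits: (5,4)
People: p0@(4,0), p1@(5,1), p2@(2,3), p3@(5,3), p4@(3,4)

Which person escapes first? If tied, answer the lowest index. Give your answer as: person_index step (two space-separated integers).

Answer: 3 1

Derivation:
Step 1: p0:(4,0)->(5,0) | p1:(5,1)->(5,2) | p2:(2,3)->(3,3) | p3:(5,3)->(5,4)->EXIT | p4:(3,4)->(4,4)
Step 2: p0:(5,0)->(5,1) | p1:(5,2)->(5,3) | p2:(3,3)->(4,3) | p3:escaped | p4:(4,4)->(5,4)->EXIT
Step 3: p0:(5,1)->(5,2) | p1:(5,3)->(5,4)->EXIT | p2:(4,3)->(5,3) | p3:escaped | p4:escaped
Step 4: p0:(5,2)->(5,3) | p1:escaped | p2:(5,3)->(5,4)->EXIT | p3:escaped | p4:escaped
Step 5: p0:(5,3)->(5,4)->EXIT | p1:escaped | p2:escaped | p3:escaped | p4:escaped
Exit steps: [5, 3, 4, 1, 2]
First to escape: p3 at step 1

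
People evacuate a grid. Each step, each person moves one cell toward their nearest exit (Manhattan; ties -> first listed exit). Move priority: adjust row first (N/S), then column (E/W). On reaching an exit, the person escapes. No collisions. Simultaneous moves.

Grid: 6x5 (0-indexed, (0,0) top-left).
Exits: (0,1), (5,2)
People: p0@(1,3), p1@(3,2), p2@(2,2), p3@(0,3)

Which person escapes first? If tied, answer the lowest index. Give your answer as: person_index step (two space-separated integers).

Step 1: p0:(1,3)->(0,3) | p1:(3,2)->(4,2) | p2:(2,2)->(1,2) | p3:(0,3)->(0,2)
Step 2: p0:(0,3)->(0,2) | p1:(4,2)->(5,2)->EXIT | p2:(1,2)->(0,2) | p3:(0,2)->(0,1)->EXIT
Step 3: p0:(0,2)->(0,1)->EXIT | p1:escaped | p2:(0,2)->(0,1)->EXIT | p3:escaped
Exit steps: [3, 2, 3, 2]
First to escape: p1 at step 2

Answer: 1 2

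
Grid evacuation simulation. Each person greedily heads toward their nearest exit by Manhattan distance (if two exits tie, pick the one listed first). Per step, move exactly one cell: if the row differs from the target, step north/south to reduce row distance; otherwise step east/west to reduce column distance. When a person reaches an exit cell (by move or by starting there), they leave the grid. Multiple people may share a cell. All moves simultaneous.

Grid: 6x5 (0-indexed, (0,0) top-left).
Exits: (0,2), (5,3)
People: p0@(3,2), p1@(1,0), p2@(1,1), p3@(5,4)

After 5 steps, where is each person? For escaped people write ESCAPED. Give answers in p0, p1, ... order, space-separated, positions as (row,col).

Step 1: p0:(3,2)->(2,2) | p1:(1,0)->(0,0) | p2:(1,1)->(0,1) | p3:(5,4)->(5,3)->EXIT
Step 2: p0:(2,2)->(1,2) | p1:(0,0)->(0,1) | p2:(0,1)->(0,2)->EXIT | p3:escaped
Step 3: p0:(1,2)->(0,2)->EXIT | p1:(0,1)->(0,2)->EXIT | p2:escaped | p3:escaped

ESCAPED ESCAPED ESCAPED ESCAPED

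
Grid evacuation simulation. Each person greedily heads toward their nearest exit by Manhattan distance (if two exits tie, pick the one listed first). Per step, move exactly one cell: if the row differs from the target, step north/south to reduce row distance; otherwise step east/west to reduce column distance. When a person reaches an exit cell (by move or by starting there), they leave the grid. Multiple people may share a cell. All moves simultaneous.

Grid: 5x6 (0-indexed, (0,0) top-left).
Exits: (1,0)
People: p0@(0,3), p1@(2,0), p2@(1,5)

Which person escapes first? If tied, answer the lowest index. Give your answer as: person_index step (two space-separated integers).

Step 1: p0:(0,3)->(1,3) | p1:(2,0)->(1,0)->EXIT | p2:(1,5)->(1,4)
Step 2: p0:(1,3)->(1,2) | p1:escaped | p2:(1,4)->(1,3)
Step 3: p0:(1,2)->(1,1) | p1:escaped | p2:(1,3)->(1,2)
Step 4: p0:(1,1)->(1,0)->EXIT | p1:escaped | p2:(1,2)->(1,1)
Step 5: p0:escaped | p1:escaped | p2:(1,1)->(1,0)->EXIT
Exit steps: [4, 1, 5]
First to escape: p1 at step 1

Answer: 1 1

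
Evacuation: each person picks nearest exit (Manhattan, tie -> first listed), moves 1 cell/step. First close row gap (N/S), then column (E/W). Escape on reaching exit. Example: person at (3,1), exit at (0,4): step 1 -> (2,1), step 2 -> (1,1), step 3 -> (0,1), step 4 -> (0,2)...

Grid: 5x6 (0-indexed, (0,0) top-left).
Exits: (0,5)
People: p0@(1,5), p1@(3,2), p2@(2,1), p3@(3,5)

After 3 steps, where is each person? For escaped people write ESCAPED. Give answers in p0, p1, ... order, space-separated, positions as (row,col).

Step 1: p0:(1,5)->(0,5)->EXIT | p1:(3,2)->(2,2) | p2:(2,1)->(1,1) | p3:(3,5)->(2,5)
Step 2: p0:escaped | p1:(2,2)->(1,2) | p2:(1,1)->(0,1) | p3:(2,5)->(1,5)
Step 3: p0:escaped | p1:(1,2)->(0,2) | p2:(0,1)->(0,2) | p3:(1,5)->(0,5)->EXIT

ESCAPED (0,2) (0,2) ESCAPED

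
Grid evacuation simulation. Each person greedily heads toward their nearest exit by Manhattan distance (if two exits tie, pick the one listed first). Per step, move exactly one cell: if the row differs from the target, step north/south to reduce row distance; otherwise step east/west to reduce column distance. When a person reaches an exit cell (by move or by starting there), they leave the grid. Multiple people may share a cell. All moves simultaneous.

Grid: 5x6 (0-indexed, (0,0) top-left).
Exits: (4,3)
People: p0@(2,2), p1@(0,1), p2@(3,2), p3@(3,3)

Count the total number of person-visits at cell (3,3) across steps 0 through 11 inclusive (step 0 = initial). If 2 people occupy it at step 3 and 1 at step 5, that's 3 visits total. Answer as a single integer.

Answer: 1

Derivation:
Step 0: p0@(2,2) p1@(0,1) p2@(3,2) p3@(3,3) -> at (3,3): 1 [p3], cum=1
Step 1: p0@(3,2) p1@(1,1) p2@(4,2) p3@ESC -> at (3,3): 0 [-], cum=1
Step 2: p0@(4,2) p1@(2,1) p2@ESC p3@ESC -> at (3,3): 0 [-], cum=1
Step 3: p0@ESC p1@(3,1) p2@ESC p3@ESC -> at (3,3): 0 [-], cum=1
Step 4: p0@ESC p1@(4,1) p2@ESC p3@ESC -> at (3,3): 0 [-], cum=1
Step 5: p0@ESC p1@(4,2) p2@ESC p3@ESC -> at (3,3): 0 [-], cum=1
Step 6: p0@ESC p1@ESC p2@ESC p3@ESC -> at (3,3): 0 [-], cum=1
Total visits = 1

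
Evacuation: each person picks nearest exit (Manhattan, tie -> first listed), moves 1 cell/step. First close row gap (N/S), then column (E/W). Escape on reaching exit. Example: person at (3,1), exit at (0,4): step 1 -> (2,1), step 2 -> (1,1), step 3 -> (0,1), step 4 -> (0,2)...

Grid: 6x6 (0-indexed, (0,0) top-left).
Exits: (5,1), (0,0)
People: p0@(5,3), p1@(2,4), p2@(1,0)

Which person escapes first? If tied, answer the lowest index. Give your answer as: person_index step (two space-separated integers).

Step 1: p0:(5,3)->(5,2) | p1:(2,4)->(3,4) | p2:(1,0)->(0,0)->EXIT
Step 2: p0:(5,2)->(5,1)->EXIT | p1:(3,4)->(4,4) | p2:escaped
Step 3: p0:escaped | p1:(4,4)->(5,4) | p2:escaped
Step 4: p0:escaped | p1:(5,4)->(5,3) | p2:escaped
Step 5: p0:escaped | p1:(5,3)->(5,2) | p2:escaped
Step 6: p0:escaped | p1:(5,2)->(5,1)->EXIT | p2:escaped
Exit steps: [2, 6, 1]
First to escape: p2 at step 1

Answer: 2 1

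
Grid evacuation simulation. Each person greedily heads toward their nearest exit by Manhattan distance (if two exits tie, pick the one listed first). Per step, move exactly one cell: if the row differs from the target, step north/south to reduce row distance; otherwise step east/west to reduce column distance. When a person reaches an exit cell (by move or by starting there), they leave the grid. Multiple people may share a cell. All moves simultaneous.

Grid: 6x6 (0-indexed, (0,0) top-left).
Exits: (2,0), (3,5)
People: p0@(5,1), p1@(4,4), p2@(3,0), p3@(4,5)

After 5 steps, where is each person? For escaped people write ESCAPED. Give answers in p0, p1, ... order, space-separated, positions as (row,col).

Step 1: p0:(5,1)->(4,1) | p1:(4,4)->(3,4) | p2:(3,0)->(2,0)->EXIT | p3:(4,5)->(3,5)->EXIT
Step 2: p0:(4,1)->(3,1) | p1:(3,4)->(3,5)->EXIT | p2:escaped | p3:escaped
Step 3: p0:(3,1)->(2,1) | p1:escaped | p2:escaped | p3:escaped
Step 4: p0:(2,1)->(2,0)->EXIT | p1:escaped | p2:escaped | p3:escaped

ESCAPED ESCAPED ESCAPED ESCAPED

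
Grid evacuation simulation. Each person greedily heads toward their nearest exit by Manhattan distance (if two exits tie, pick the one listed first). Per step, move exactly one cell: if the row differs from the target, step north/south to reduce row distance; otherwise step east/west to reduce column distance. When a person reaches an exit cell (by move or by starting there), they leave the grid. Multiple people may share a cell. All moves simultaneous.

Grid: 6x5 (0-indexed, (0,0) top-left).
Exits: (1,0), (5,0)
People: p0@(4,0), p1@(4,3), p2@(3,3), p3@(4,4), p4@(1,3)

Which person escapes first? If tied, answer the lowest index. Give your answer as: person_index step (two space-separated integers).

Step 1: p0:(4,0)->(5,0)->EXIT | p1:(4,3)->(5,3) | p2:(3,3)->(2,3) | p3:(4,4)->(5,4) | p4:(1,3)->(1,2)
Step 2: p0:escaped | p1:(5,3)->(5,2) | p2:(2,3)->(1,3) | p3:(5,4)->(5,3) | p4:(1,2)->(1,1)
Step 3: p0:escaped | p1:(5,2)->(5,1) | p2:(1,3)->(1,2) | p3:(5,3)->(5,2) | p4:(1,1)->(1,0)->EXIT
Step 4: p0:escaped | p1:(5,1)->(5,0)->EXIT | p2:(1,2)->(1,1) | p3:(5,2)->(5,1) | p4:escaped
Step 5: p0:escaped | p1:escaped | p2:(1,1)->(1,0)->EXIT | p3:(5,1)->(5,0)->EXIT | p4:escaped
Exit steps: [1, 4, 5, 5, 3]
First to escape: p0 at step 1

Answer: 0 1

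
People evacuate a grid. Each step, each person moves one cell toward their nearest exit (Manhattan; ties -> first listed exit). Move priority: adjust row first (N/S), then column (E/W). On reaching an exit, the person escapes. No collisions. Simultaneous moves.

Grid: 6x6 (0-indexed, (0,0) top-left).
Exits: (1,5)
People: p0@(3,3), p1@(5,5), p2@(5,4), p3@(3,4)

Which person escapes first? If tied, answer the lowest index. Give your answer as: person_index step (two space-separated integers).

Step 1: p0:(3,3)->(2,3) | p1:(5,5)->(4,5) | p2:(5,4)->(4,4) | p3:(3,4)->(2,4)
Step 2: p0:(2,3)->(1,3) | p1:(4,5)->(3,5) | p2:(4,4)->(3,4) | p3:(2,4)->(1,4)
Step 3: p0:(1,3)->(1,4) | p1:(3,5)->(2,5) | p2:(3,4)->(2,4) | p3:(1,4)->(1,5)->EXIT
Step 4: p0:(1,4)->(1,5)->EXIT | p1:(2,5)->(1,5)->EXIT | p2:(2,4)->(1,4) | p3:escaped
Step 5: p0:escaped | p1:escaped | p2:(1,4)->(1,5)->EXIT | p3:escaped
Exit steps: [4, 4, 5, 3]
First to escape: p3 at step 3

Answer: 3 3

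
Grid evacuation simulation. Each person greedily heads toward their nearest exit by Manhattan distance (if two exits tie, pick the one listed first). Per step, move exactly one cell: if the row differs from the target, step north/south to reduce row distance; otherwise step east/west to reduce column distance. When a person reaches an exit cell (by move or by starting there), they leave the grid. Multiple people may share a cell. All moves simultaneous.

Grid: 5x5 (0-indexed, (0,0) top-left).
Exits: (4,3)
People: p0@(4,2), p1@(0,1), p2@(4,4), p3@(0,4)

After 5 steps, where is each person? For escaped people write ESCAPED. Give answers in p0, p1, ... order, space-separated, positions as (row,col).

Step 1: p0:(4,2)->(4,3)->EXIT | p1:(0,1)->(1,1) | p2:(4,4)->(4,3)->EXIT | p3:(0,4)->(1,4)
Step 2: p0:escaped | p1:(1,1)->(2,1) | p2:escaped | p3:(1,4)->(2,4)
Step 3: p0:escaped | p1:(2,1)->(3,1) | p2:escaped | p3:(2,4)->(3,4)
Step 4: p0:escaped | p1:(3,1)->(4,1) | p2:escaped | p3:(3,4)->(4,4)
Step 5: p0:escaped | p1:(4,1)->(4,2) | p2:escaped | p3:(4,4)->(4,3)->EXIT

ESCAPED (4,2) ESCAPED ESCAPED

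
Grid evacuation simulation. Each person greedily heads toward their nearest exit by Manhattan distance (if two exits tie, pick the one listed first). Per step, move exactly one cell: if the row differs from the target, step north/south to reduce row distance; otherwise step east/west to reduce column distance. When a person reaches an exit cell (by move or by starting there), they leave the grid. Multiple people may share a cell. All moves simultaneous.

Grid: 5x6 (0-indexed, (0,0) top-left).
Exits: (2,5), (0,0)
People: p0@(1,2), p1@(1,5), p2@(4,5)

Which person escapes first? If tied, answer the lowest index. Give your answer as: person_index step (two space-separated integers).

Step 1: p0:(1,2)->(0,2) | p1:(1,5)->(2,5)->EXIT | p2:(4,5)->(3,5)
Step 2: p0:(0,2)->(0,1) | p1:escaped | p2:(3,5)->(2,5)->EXIT
Step 3: p0:(0,1)->(0,0)->EXIT | p1:escaped | p2:escaped
Exit steps: [3, 1, 2]
First to escape: p1 at step 1

Answer: 1 1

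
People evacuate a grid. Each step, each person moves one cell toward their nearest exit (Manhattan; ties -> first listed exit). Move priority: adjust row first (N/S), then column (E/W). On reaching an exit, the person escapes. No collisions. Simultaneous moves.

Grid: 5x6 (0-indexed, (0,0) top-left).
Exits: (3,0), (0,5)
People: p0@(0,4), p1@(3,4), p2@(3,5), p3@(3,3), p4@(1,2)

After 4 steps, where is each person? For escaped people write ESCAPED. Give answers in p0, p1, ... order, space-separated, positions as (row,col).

Step 1: p0:(0,4)->(0,5)->EXIT | p1:(3,4)->(3,3) | p2:(3,5)->(2,5) | p3:(3,3)->(3,2) | p4:(1,2)->(2,2)
Step 2: p0:escaped | p1:(3,3)->(3,2) | p2:(2,5)->(1,5) | p3:(3,2)->(3,1) | p4:(2,2)->(3,2)
Step 3: p0:escaped | p1:(3,2)->(3,1) | p2:(1,5)->(0,5)->EXIT | p3:(3,1)->(3,0)->EXIT | p4:(3,2)->(3,1)
Step 4: p0:escaped | p1:(3,1)->(3,0)->EXIT | p2:escaped | p3:escaped | p4:(3,1)->(3,0)->EXIT

ESCAPED ESCAPED ESCAPED ESCAPED ESCAPED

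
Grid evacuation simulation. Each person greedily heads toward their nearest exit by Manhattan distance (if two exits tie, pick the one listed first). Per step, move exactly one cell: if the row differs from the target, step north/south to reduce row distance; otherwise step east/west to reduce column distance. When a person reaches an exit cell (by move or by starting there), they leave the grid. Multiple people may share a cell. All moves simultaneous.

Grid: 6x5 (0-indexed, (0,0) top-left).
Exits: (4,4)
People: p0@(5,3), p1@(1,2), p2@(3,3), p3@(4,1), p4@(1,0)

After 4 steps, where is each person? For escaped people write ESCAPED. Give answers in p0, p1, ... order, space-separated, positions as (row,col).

Step 1: p0:(5,3)->(4,3) | p1:(1,2)->(2,2) | p2:(3,3)->(4,3) | p3:(4,1)->(4,2) | p4:(1,0)->(2,0)
Step 2: p0:(4,3)->(4,4)->EXIT | p1:(2,2)->(3,2) | p2:(4,3)->(4,4)->EXIT | p3:(4,2)->(4,3) | p4:(2,0)->(3,0)
Step 3: p0:escaped | p1:(3,2)->(4,2) | p2:escaped | p3:(4,3)->(4,4)->EXIT | p4:(3,0)->(4,0)
Step 4: p0:escaped | p1:(4,2)->(4,3) | p2:escaped | p3:escaped | p4:(4,0)->(4,1)

ESCAPED (4,3) ESCAPED ESCAPED (4,1)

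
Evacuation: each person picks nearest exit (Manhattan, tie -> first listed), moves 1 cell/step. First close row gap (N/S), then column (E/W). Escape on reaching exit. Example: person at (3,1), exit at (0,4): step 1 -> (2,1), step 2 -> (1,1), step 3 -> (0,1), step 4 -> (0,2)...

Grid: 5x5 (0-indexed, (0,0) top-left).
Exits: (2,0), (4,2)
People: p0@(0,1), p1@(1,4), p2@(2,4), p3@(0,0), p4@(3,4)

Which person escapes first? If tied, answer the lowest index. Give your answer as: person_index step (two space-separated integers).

Step 1: p0:(0,1)->(1,1) | p1:(1,4)->(2,4) | p2:(2,4)->(2,3) | p3:(0,0)->(1,0) | p4:(3,4)->(4,4)
Step 2: p0:(1,1)->(2,1) | p1:(2,4)->(2,3) | p2:(2,3)->(2,2) | p3:(1,0)->(2,0)->EXIT | p4:(4,4)->(4,3)
Step 3: p0:(2,1)->(2,0)->EXIT | p1:(2,3)->(2,2) | p2:(2,2)->(2,1) | p3:escaped | p4:(4,3)->(4,2)->EXIT
Step 4: p0:escaped | p1:(2,2)->(2,1) | p2:(2,1)->(2,0)->EXIT | p3:escaped | p4:escaped
Step 5: p0:escaped | p1:(2,1)->(2,0)->EXIT | p2:escaped | p3:escaped | p4:escaped
Exit steps: [3, 5, 4, 2, 3]
First to escape: p3 at step 2

Answer: 3 2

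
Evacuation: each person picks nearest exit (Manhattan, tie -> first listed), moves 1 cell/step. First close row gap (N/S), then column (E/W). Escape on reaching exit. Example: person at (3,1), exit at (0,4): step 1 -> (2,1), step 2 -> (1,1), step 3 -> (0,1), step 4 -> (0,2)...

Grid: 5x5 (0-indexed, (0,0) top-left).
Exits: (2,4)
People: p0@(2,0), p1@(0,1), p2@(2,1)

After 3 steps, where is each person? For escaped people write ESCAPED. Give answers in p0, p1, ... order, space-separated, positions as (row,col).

Step 1: p0:(2,0)->(2,1) | p1:(0,1)->(1,1) | p2:(2,1)->(2,2)
Step 2: p0:(2,1)->(2,2) | p1:(1,1)->(2,1) | p2:(2,2)->(2,3)
Step 3: p0:(2,2)->(2,3) | p1:(2,1)->(2,2) | p2:(2,3)->(2,4)->EXIT

(2,3) (2,2) ESCAPED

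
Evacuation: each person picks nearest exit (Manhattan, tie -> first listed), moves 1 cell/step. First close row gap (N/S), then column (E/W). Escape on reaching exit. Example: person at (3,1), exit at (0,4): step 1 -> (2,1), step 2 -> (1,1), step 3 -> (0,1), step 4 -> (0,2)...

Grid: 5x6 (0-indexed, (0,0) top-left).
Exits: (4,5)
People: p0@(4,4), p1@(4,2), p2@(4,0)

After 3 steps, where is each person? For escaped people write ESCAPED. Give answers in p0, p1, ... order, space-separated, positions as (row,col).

Step 1: p0:(4,4)->(4,5)->EXIT | p1:(4,2)->(4,3) | p2:(4,0)->(4,1)
Step 2: p0:escaped | p1:(4,3)->(4,4) | p2:(4,1)->(4,2)
Step 3: p0:escaped | p1:(4,4)->(4,5)->EXIT | p2:(4,2)->(4,3)

ESCAPED ESCAPED (4,3)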